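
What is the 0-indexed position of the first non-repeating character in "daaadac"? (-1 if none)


Input: daaadac
Character frequencies:
  'a': 4
  'c': 1
  'd': 2
Scanning left to right for freq == 1:
  Position 0 ('d'): freq=2, skip
  Position 1 ('a'): freq=4, skip
  Position 2 ('a'): freq=4, skip
  Position 3 ('a'): freq=4, skip
  Position 4 ('d'): freq=2, skip
  Position 5 ('a'): freq=4, skip
  Position 6 ('c'): unique! => answer = 6

6


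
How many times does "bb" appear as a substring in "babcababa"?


Searching for "bb" in "babcababa"
Scanning each position:
  Position 0: "ba" => no
  Position 1: "ab" => no
  Position 2: "bc" => no
  Position 3: "ca" => no
  Position 4: "ab" => no
  Position 5: "ba" => no
  Position 6: "ab" => no
  Position 7: "ba" => no
Total occurrences: 0

0


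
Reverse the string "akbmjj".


Input: akbmjj
Reading characters right to left:
  Position 5: 'j'
  Position 4: 'j'
  Position 3: 'm'
  Position 2: 'b'
  Position 1: 'k'
  Position 0: 'a'
Reversed: jjmbka

jjmbka


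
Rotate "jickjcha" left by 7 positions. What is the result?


Input: "jickjcha", rotate left by 7
First 7 characters: "jickjch"
Remaining characters: "a"
Concatenate remaining + first: "a" + "jickjch" = "ajickjch"

ajickjch


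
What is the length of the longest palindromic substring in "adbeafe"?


Input: "adbeafe"
Checking substrings for palindromes:
  No multi-char palindromic substrings found
Longest palindromic substring: "a" with length 1

1


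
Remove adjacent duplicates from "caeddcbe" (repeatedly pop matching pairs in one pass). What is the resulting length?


Input: caeddcbe
Stack-based adjacent duplicate removal:
  Read 'c': push. Stack: c
  Read 'a': push. Stack: ca
  Read 'e': push. Stack: cae
  Read 'd': push. Stack: caed
  Read 'd': matches stack top 'd' => pop. Stack: cae
  Read 'c': push. Stack: caec
  Read 'b': push. Stack: caecb
  Read 'e': push. Stack: caecbe
Final stack: "caecbe" (length 6)

6


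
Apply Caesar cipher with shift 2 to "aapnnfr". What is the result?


Caesar cipher: shift "aapnnfr" by 2
  'a' (pos 0) + 2 = pos 2 = 'c'
  'a' (pos 0) + 2 = pos 2 = 'c'
  'p' (pos 15) + 2 = pos 17 = 'r'
  'n' (pos 13) + 2 = pos 15 = 'p'
  'n' (pos 13) + 2 = pos 15 = 'p'
  'f' (pos 5) + 2 = pos 7 = 'h'
  'r' (pos 17) + 2 = pos 19 = 't'
Result: ccrppht

ccrppht


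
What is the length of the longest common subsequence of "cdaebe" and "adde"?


LCS of "cdaebe" and "adde"
DP table:
           a    d    d    e
      0    0    0    0    0
  c   0    0    0    0    0
  d   0    0    1    1    1
  a   0    1    1    1    1
  e   0    1    1    1    2
  b   0    1    1    1    2
  e   0    1    1    1    2
LCS length = dp[6][4] = 2

2


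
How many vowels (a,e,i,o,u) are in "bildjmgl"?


Input: bildjmgl
Checking each character:
  'b' at position 0: consonant
  'i' at position 1: vowel (running total: 1)
  'l' at position 2: consonant
  'd' at position 3: consonant
  'j' at position 4: consonant
  'm' at position 5: consonant
  'g' at position 6: consonant
  'l' at position 7: consonant
Total vowels: 1

1


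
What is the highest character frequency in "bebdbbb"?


Input: bebdbbb
Character counts:
  'b': 5
  'd': 1
  'e': 1
Maximum frequency: 5

5


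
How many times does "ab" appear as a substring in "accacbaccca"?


Searching for "ab" in "accacbaccca"
Scanning each position:
  Position 0: "ac" => no
  Position 1: "cc" => no
  Position 2: "ca" => no
  Position 3: "ac" => no
  Position 4: "cb" => no
  Position 5: "ba" => no
  Position 6: "ac" => no
  Position 7: "cc" => no
  Position 8: "cc" => no
  Position 9: "ca" => no
Total occurrences: 0

0


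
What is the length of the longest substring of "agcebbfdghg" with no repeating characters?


Input: "agcebbfdghg"
Sliding window (track last position of each char):
  Position 0 ('a'): window [0,0] length 1 -- new best
  Position 1 ('g'): window [0,1] length 2 -- new best
  Position 2 ('c'): window [0,2] length 3 -- new best
  Position 3 ('e'): window [0,3] length 4 -- new best
  Position 4 ('b'): window [0,4] length 5 -- new best
  Position 5 ('b'): repeat (last at 4), move window start to 5
  Position 5 ('b'): window [5,5] length 1
  Position 6 ('f'): window [5,6] length 2
  Position 7 ('d'): window [5,7] length 3
  Position 8 ('g'): window [5,8] length 4
  Position 9 ('h'): window [5,9] length 5
  Position 10 ('g'): repeat (last at 8), move window start to 9
  Position 10 ('g'): window [9,10] length 2
Longest substring with no repeats: "agceb" with length 5

5


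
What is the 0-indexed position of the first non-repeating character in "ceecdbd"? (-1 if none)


Input: ceecdbd
Character frequencies:
  'b': 1
  'c': 2
  'd': 2
  'e': 2
Scanning left to right for freq == 1:
  Position 0 ('c'): freq=2, skip
  Position 1 ('e'): freq=2, skip
  Position 2 ('e'): freq=2, skip
  Position 3 ('c'): freq=2, skip
  Position 4 ('d'): freq=2, skip
  Position 5 ('b'): unique! => answer = 5

5


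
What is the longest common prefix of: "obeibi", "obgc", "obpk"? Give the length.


Words: obeibi, obgc, obpk
  Position 0: all 'o' => match
  Position 1: all 'b' => match
  Position 2: ('e', 'g', 'p') => mismatch, stop
LCP = "ob" (length 2)

2


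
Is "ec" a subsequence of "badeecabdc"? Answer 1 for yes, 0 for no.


Check if "ec" is a subsequence of "badeecabdc"
Greedy scan:
  Position 0 ('b'): no match needed
  Position 1 ('a'): no match needed
  Position 2 ('d'): no match needed
  Position 3 ('e'): matches sub[0] = 'e'
  Position 4 ('e'): no match needed
  Position 5 ('c'): matches sub[1] = 'c'
  Position 6 ('a'): no match needed
  Position 7 ('b'): no match needed
  Position 8 ('d'): no match needed
  Position 9 ('c'): no match needed
All 2 characters matched => is a subsequence

1


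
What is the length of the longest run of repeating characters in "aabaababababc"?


Input: "aabaababababc"
Scanning for longest run:
  Position 1 ('a'): continues run of 'a', length=2
  Position 2 ('b'): new char, reset run to 1
  Position 3 ('a'): new char, reset run to 1
  Position 4 ('a'): continues run of 'a', length=2
  Position 5 ('b'): new char, reset run to 1
  Position 6 ('a'): new char, reset run to 1
  Position 7 ('b'): new char, reset run to 1
  Position 8 ('a'): new char, reset run to 1
  Position 9 ('b'): new char, reset run to 1
  Position 10 ('a'): new char, reset run to 1
  Position 11 ('b'): new char, reset run to 1
  Position 12 ('c'): new char, reset run to 1
Longest run: 'a' with length 2

2


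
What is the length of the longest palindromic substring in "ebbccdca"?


Input: "ebbccdca"
Checking substrings for palindromes:
  [4:7] "cdc" (len 3) => palindrome
  [1:3] "bb" (len 2) => palindrome
  [3:5] "cc" (len 2) => palindrome
Longest palindromic substring: "cdc" with length 3

3


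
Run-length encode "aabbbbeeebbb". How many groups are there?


Input: aabbbbeeebbb
Scanning for consecutive runs:
  Group 1: 'a' x 2 (positions 0-1)
  Group 2: 'b' x 4 (positions 2-5)
  Group 3: 'e' x 3 (positions 6-8)
  Group 4: 'b' x 3 (positions 9-11)
Total groups: 4

4


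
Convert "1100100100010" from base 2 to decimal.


Input: "1100100100010" in base 2
Positional expansion:
  Digit '1' (value 1) x 2^12 = 4096
  Digit '1' (value 1) x 2^11 = 2048
  Digit '0' (value 0) x 2^10 = 0
  Digit '0' (value 0) x 2^9 = 0
  Digit '1' (value 1) x 2^8 = 256
  Digit '0' (value 0) x 2^7 = 0
  Digit '0' (value 0) x 2^6 = 0
  Digit '1' (value 1) x 2^5 = 32
  Digit '0' (value 0) x 2^4 = 0
  Digit '0' (value 0) x 2^3 = 0
  Digit '0' (value 0) x 2^2 = 0
  Digit '1' (value 1) x 2^1 = 2
  Digit '0' (value 0) x 2^0 = 0
Sum = 6434

6434


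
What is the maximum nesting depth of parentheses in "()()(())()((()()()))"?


Input: "()()(())()((()()()))"
Tracking depth:
  Position 0 '(': depth becomes 1
  Position 1 ')': depth becomes 0
  Position 2 '(': depth becomes 1
  Position 3 ')': depth becomes 0
  Position 4 '(': depth becomes 1
  Position 5 '(': depth becomes 2
  Position 6 ')': depth becomes 1
  Position 7 ')': depth becomes 0
  Position 8 '(': depth becomes 1
  Position 9 ')': depth becomes 0
  Position 10 '(': depth becomes 1
  Position 11 '(': depth becomes 2
  Position 12 '(': depth becomes 3
  Position 13 ')': depth becomes 2
  Position 14 '(': depth becomes 3
  Position 15 ')': depth becomes 2
  Position 16 '(': depth becomes 3
  Position 17 ')': depth becomes 2
  Position 18 ')': depth becomes 1
  Position 19 ')': depth becomes 0
Maximum depth reached: 3

3


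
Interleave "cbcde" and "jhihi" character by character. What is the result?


Interleaving "cbcde" and "jhihi":
  Position 0: 'c' from first, 'j' from second => "cj"
  Position 1: 'b' from first, 'h' from second => "bh"
  Position 2: 'c' from first, 'i' from second => "ci"
  Position 3: 'd' from first, 'h' from second => "dh"
  Position 4: 'e' from first, 'i' from second => "ei"
Result: cjbhcidhei

cjbhcidhei


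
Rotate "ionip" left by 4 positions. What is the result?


Input: "ionip", rotate left by 4
First 4 characters: "ioni"
Remaining characters: "p"
Concatenate remaining + first: "p" + "ioni" = "pioni"

pioni


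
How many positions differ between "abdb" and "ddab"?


Comparing "abdb" and "ddab" position by position:
  Position 0: 'a' vs 'd' => DIFFER
  Position 1: 'b' vs 'd' => DIFFER
  Position 2: 'd' vs 'a' => DIFFER
  Position 3: 'b' vs 'b' => same
Positions that differ: 3

3


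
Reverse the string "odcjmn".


Input: odcjmn
Reading characters right to left:
  Position 5: 'n'
  Position 4: 'm'
  Position 3: 'j'
  Position 2: 'c'
  Position 1: 'd'
  Position 0: 'o'
Reversed: nmjcdo

nmjcdo


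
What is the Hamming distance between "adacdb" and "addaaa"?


Comparing "adacdb" and "addaaa" position by position:
  Position 0: 'a' vs 'a' => same
  Position 1: 'd' vs 'd' => same
  Position 2: 'a' vs 'd' => differ
  Position 3: 'c' vs 'a' => differ
  Position 4: 'd' vs 'a' => differ
  Position 5: 'b' vs 'a' => differ
Total differences (Hamming distance): 4

4


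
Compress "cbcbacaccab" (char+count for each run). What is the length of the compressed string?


Input: cbcbacaccab
Runs:
  'c' x 1 => "c1"
  'b' x 1 => "b1"
  'c' x 1 => "c1"
  'b' x 1 => "b1"
  'a' x 1 => "a1"
  'c' x 1 => "c1"
  'a' x 1 => "a1"
  'c' x 2 => "c2"
  'a' x 1 => "a1"
  'b' x 1 => "b1"
Compressed: "c1b1c1b1a1c1a1c2a1b1"
Compressed length: 20

20


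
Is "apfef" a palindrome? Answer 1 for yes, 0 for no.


Input: apfef
Reversed: fefpa
  Compare pos 0 ('a') with pos 4 ('f'): MISMATCH
  Compare pos 1 ('p') with pos 3 ('e'): MISMATCH
Result: not a palindrome

0


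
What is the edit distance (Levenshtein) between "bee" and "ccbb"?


Computing edit distance: "bee" -> "ccbb"
DP table:
           c    c    b    b
      0    1    2    3    4
  b   1    1    2    2    3
  e   2    2    2    3    3
  e   3    3    3    3    4
Edit distance = dp[3][4] = 4

4


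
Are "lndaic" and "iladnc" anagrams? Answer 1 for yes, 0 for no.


Strings: "lndaic", "iladnc"
Sorted first:  acdiln
Sorted second: acdiln
Sorted forms match => anagrams

1


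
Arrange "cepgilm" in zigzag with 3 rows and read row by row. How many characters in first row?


Zigzag "cepgilm" into 3 rows:
Placing characters:
  'c' => row 0
  'e' => row 1
  'p' => row 2
  'g' => row 1
  'i' => row 0
  'l' => row 1
  'm' => row 2
Rows:
  Row 0: "ci"
  Row 1: "egl"
  Row 2: "pm"
First row length: 2

2


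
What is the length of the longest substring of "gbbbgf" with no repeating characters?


Input: "gbbbgf"
Sliding window (track last position of each char):
  Position 0 ('g'): window [0,0] length 1 -- new best
  Position 1 ('b'): window [0,1] length 2 -- new best
  Position 2 ('b'): repeat (last at 1), move window start to 2
  Position 2 ('b'): window [2,2] length 1
  Position 3 ('b'): repeat (last at 2), move window start to 3
  Position 3 ('b'): window [3,3] length 1
  Position 4 ('g'): window [3,4] length 2
  Position 5 ('f'): window [3,5] length 3 -- new best
Longest substring with no repeats: "bgf" with length 3

3


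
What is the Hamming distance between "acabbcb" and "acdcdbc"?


Comparing "acabbcb" and "acdcdbc" position by position:
  Position 0: 'a' vs 'a' => same
  Position 1: 'c' vs 'c' => same
  Position 2: 'a' vs 'd' => differ
  Position 3: 'b' vs 'c' => differ
  Position 4: 'b' vs 'd' => differ
  Position 5: 'c' vs 'b' => differ
  Position 6: 'b' vs 'c' => differ
Total differences (Hamming distance): 5

5


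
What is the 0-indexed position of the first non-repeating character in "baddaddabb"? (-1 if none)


Input: baddaddabb
Character frequencies:
  'a': 3
  'b': 3
  'd': 4
Scanning left to right for freq == 1:
  Position 0 ('b'): freq=3, skip
  Position 1 ('a'): freq=3, skip
  Position 2 ('d'): freq=4, skip
  Position 3 ('d'): freq=4, skip
  Position 4 ('a'): freq=3, skip
  Position 5 ('d'): freq=4, skip
  Position 6 ('d'): freq=4, skip
  Position 7 ('a'): freq=3, skip
  Position 8 ('b'): freq=3, skip
  Position 9 ('b'): freq=3, skip
  No unique character found => answer = -1

-1


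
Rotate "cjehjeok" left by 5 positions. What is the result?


Input: "cjehjeok", rotate left by 5
First 5 characters: "cjehj"
Remaining characters: "eok"
Concatenate remaining + first: "eok" + "cjehj" = "eokcjehj"

eokcjehj


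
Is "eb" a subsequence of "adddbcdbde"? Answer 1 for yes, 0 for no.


Check if "eb" is a subsequence of "adddbcdbde"
Greedy scan:
  Position 0 ('a'): no match needed
  Position 1 ('d'): no match needed
  Position 2 ('d'): no match needed
  Position 3 ('d'): no match needed
  Position 4 ('b'): no match needed
  Position 5 ('c'): no match needed
  Position 6 ('d'): no match needed
  Position 7 ('b'): no match needed
  Position 8 ('d'): no match needed
  Position 9 ('e'): matches sub[0] = 'e'
Only matched 1/2 characters => not a subsequence

0


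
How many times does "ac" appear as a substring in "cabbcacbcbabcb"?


Searching for "ac" in "cabbcacbcbabcb"
Scanning each position:
  Position 0: "ca" => no
  Position 1: "ab" => no
  Position 2: "bb" => no
  Position 3: "bc" => no
  Position 4: "ca" => no
  Position 5: "ac" => MATCH
  Position 6: "cb" => no
  Position 7: "bc" => no
  Position 8: "cb" => no
  Position 9: "ba" => no
  Position 10: "ab" => no
  Position 11: "bc" => no
  Position 12: "cb" => no
Total occurrences: 1

1


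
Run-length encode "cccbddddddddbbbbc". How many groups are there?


Input: cccbddddddddbbbbc
Scanning for consecutive runs:
  Group 1: 'c' x 3 (positions 0-2)
  Group 2: 'b' x 1 (positions 3-3)
  Group 3: 'd' x 8 (positions 4-11)
  Group 4: 'b' x 4 (positions 12-15)
  Group 5: 'c' x 1 (positions 16-16)
Total groups: 5

5


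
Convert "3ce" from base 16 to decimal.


Input: "3ce" in base 16
Positional expansion:
  Digit '3' (value 3) x 16^2 = 768
  Digit 'c' (value 12) x 16^1 = 192
  Digit 'e' (value 14) x 16^0 = 14
Sum = 974

974


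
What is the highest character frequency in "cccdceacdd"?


Input: cccdceacdd
Character counts:
  'a': 1
  'c': 5
  'd': 3
  'e': 1
Maximum frequency: 5

5


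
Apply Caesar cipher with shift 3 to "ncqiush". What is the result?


Caesar cipher: shift "ncqiush" by 3
  'n' (pos 13) + 3 = pos 16 = 'q'
  'c' (pos 2) + 3 = pos 5 = 'f'
  'q' (pos 16) + 3 = pos 19 = 't'
  'i' (pos 8) + 3 = pos 11 = 'l'
  'u' (pos 20) + 3 = pos 23 = 'x'
  's' (pos 18) + 3 = pos 21 = 'v'
  'h' (pos 7) + 3 = pos 10 = 'k'
Result: qftlxvk

qftlxvk


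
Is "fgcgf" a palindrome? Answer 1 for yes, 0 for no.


Input: fgcgf
Reversed: fgcgf
  Compare pos 0 ('f') with pos 4 ('f'): match
  Compare pos 1 ('g') with pos 3 ('g'): match
Result: palindrome

1


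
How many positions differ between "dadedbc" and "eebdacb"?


Comparing "dadedbc" and "eebdacb" position by position:
  Position 0: 'd' vs 'e' => DIFFER
  Position 1: 'a' vs 'e' => DIFFER
  Position 2: 'd' vs 'b' => DIFFER
  Position 3: 'e' vs 'd' => DIFFER
  Position 4: 'd' vs 'a' => DIFFER
  Position 5: 'b' vs 'c' => DIFFER
  Position 6: 'c' vs 'b' => DIFFER
Positions that differ: 7

7


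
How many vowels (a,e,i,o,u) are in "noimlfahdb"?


Input: noimlfahdb
Checking each character:
  'n' at position 0: consonant
  'o' at position 1: vowel (running total: 1)
  'i' at position 2: vowel (running total: 2)
  'm' at position 3: consonant
  'l' at position 4: consonant
  'f' at position 5: consonant
  'a' at position 6: vowel (running total: 3)
  'h' at position 7: consonant
  'd' at position 8: consonant
  'b' at position 9: consonant
Total vowels: 3

3


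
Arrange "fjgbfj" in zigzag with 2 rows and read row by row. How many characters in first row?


Zigzag "fjgbfj" into 2 rows:
Placing characters:
  'f' => row 0
  'j' => row 1
  'g' => row 0
  'b' => row 1
  'f' => row 0
  'j' => row 1
Rows:
  Row 0: "fgf"
  Row 1: "jbj"
First row length: 3

3


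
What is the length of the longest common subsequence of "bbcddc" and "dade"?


LCS of "bbcddc" and "dade"
DP table:
           d    a    d    e
      0    0    0    0    0
  b   0    0    0    0    0
  b   0    0    0    0    0
  c   0    0    0    0    0
  d   0    1    1    1    1
  d   0    1    1    2    2
  c   0    1    1    2    2
LCS length = dp[6][4] = 2

2


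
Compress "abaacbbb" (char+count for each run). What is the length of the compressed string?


Input: abaacbbb
Runs:
  'a' x 1 => "a1"
  'b' x 1 => "b1"
  'a' x 2 => "a2"
  'c' x 1 => "c1"
  'b' x 3 => "b3"
Compressed: "a1b1a2c1b3"
Compressed length: 10

10


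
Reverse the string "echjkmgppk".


Input: echjkmgppk
Reading characters right to left:
  Position 9: 'k'
  Position 8: 'p'
  Position 7: 'p'
  Position 6: 'g'
  Position 5: 'm'
  Position 4: 'k'
  Position 3: 'j'
  Position 2: 'h'
  Position 1: 'c'
  Position 0: 'e'
Reversed: kppgmkjhce

kppgmkjhce


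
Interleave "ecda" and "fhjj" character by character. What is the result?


Interleaving "ecda" and "fhjj":
  Position 0: 'e' from first, 'f' from second => "ef"
  Position 1: 'c' from first, 'h' from second => "ch"
  Position 2: 'd' from first, 'j' from second => "dj"
  Position 3: 'a' from first, 'j' from second => "aj"
Result: efchdjaj

efchdjaj


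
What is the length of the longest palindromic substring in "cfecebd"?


Input: "cfecebd"
Checking substrings for palindromes:
  [2:5] "ece" (len 3) => palindrome
Longest palindromic substring: "ece" with length 3

3


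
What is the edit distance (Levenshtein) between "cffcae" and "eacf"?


Computing edit distance: "cffcae" -> "eacf"
DP table:
           e    a    c    f
      0    1    2    3    4
  c   1    1    2    2    3
  f   2    2    2    3    2
  f   3    3    3    3    3
  c   4    4    4    3    4
  a   5    5    4    4    4
  e   6    5    5    5    5
Edit distance = dp[6][4] = 5

5


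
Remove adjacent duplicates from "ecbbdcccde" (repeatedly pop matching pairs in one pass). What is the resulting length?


Input: ecbbdcccde
Stack-based adjacent duplicate removal:
  Read 'e': push. Stack: e
  Read 'c': push. Stack: ec
  Read 'b': push. Stack: ecb
  Read 'b': matches stack top 'b' => pop. Stack: ec
  Read 'd': push. Stack: ecd
  Read 'c': push. Stack: ecdc
  Read 'c': matches stack top 'c' => pop. Stack: ecd
  Read 'c': push. Stack: ecdc
  Read 'd': push. Stack: ecdcd
  Read 'e': push. Stack: ecdcde
Final stack: "ecdcde" (length 6)

6


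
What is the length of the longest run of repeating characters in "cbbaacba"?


Input: "cbbaacba"
Scanning for longest run:
  Position 1 ('b'): new char, reset run to 1
  Position 2 ('b'): continues run of 'b', length=2
  Position 3 ('a'): new char, reset run to 1
  Position 4 ('a'): continues run of 'a', length=2
  Position 5 ('c'): new char, reset run to 1
  Position 6 ('b'): new char, reset run to 1
  Position 7 ('a'): new char, reset run to 1
Longest run: 'b' with length 2

2


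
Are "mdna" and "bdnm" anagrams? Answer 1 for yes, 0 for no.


Strings: "mdna", "bdnm"
Sorted first:  admn
Sorted second: bdmn
Differ at position 0: 'a' vs 'b' => not anagrams

0


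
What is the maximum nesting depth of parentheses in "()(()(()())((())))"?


Input: "()(()(()())((())))"
Tracking depth:
  Position 0 '(': depth becomes 1
  Position 1 ')': depth becomes 0
  Position 2 '(': depth becomes 1
  Position 3 '(': depth becomes 2
  Position 4 ')': depth becomes 1
  Position 5 '(': depth becomes 2
  Position 6 '(': depth becomes 3
  Position 7 ')': depth becomes 2
  Position 8 '(': depth becomes 3
  Position 9 ')': depth becomes 2
  Position 10 ')': depth becomes 1
  Position 11 '(': depth becomes 2
  Position 12 '(': depth becomes 3
  Position 13 '(': depth becomes 4
  Position 14 ')': depth becomes 3
  Position 15 ')': depth becomes 2
  Position 16 ')': depth becomes 1
  Position 17 ')': depth becomes 0
Maximum depth reached: 4

4


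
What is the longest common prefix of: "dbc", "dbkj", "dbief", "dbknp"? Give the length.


Words: dbc, dbkj, dbief, dbknp
  Position 0: all 'd' => match
  Position 1: all 'b' => match
  Position 2: ('c', 'k', 'i', 'k') => mismatch, stop
LCP = "db" (length 2)

2


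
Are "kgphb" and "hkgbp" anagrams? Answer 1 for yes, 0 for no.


Strings: "kgphb", "hkgbp"
Sorted first:  bghkp
Sorted second: bghkp
Sorted forms match => anagrams

1


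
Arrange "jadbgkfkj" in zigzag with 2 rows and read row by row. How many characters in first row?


Zigzag "jadbgkfkj" into 2 rows:
Placing characters:
  'j' => row 0
  'a' => row 1
  'd' => row 0
  'b' => row 1
  'g' => row 0
  'k' => row 1
  'f' => row 0
  'k' => row 1
  'j' => row 0
Rows:
  Row 0: "jdgfj"
  Row 1: "abkk"
First row length: 5

5


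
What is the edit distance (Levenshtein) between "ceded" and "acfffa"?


Computing edit distance: "ceded" -> "acfffa"
DP table:
           a    c    f    f    f    a
      0    1    2    3    4    5    6
  c   1    1    1    2    3    4    5
  e   2    2    2    2    3    4    5
  d   3    3    3    3    3    4    5
  e   4    4    4    4    4    4    5
  d   5    5    5    5    5    5    5
Edit distance = dp[5][6] = 5

5


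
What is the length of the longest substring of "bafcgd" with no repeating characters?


Input: "bafcgd"
Sliding window (track last position of each char):
  Position 0 ('b'): window [0,0] length 1 -- new best
  Position 1 ('a'): window [0,1] length 2 -- new best
  Position 2 ('f'): window [0,2] length 3 -- new best
  Position 3 ('c'): window [0,3] length 4 -- new best
  Position 4 ('g'): window [0,4] length 5 -- new best
  Position 5 ('d'): window [0,5] length 6 -- new best
Longest substring with no repeats: "bafcgd" with length 6

6


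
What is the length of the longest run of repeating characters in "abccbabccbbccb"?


Input: "abccbabccbbccb"
Scanning for longest run:
  Position 1 ('b'): new char, reset run to 1
  Position 2 ('c'): new char, reset run to 1
  Position 3 ('c'): continues run of 'c', length=2
  Position 4 ('b'): new char, reset run to 1
  Position 5 ('a'): new char, reset run to 1
  Position 6 ('b'): new char, reset run to 1
  Position 7 ('c'): new char, reset run to 1
  Position 8 ('c'): continues run of 'c', length=2
  Position 9 ('b'): new char, reset run to 1
  Position 10 ('b'): continues run of 'b', length=2
  Position 11 ('c'): new char, reset run to 1
  Position 12 ('c'): continues run of 'c', length=2
  Position 13 ('b'): new char, reset run to 1
Longest run: 'c' with length 2

2


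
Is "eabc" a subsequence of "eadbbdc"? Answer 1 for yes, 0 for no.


Check if "eabc" is a subsequence of "eadbbdc"
Greedy scan:
  Position 0 ('e'): matches sub[0] = 'e'
  Position 1 ('a'): matches sub[1] = 'a'
  Position 2 ('d'): no match needed
  Position 3 ('b'): matches sub[2] = 'b'
  Position 4 ('b'): no match needed
  Position 5 ('d'): no match needed
  Position 6 ('c'): matches sub[3] = 'c'
All 4 characters matched => is a subsequence

1


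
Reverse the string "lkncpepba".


Input: lkncpepba
Reading characters right to left:
  Position 8: 'a'
  Position 7: 'b'
  Position 6: 'p'
  Position 5: 'e'
  Position 4: 'p'
  Position 3: 'c'
  Position 2: 'n'
  Position 1: 'k'
  Position 0: 'l'
Reversed: abpepcnkl

abpepcnkl


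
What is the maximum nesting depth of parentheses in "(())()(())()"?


Input: "(())()(())()"
Tracking depth:
  Position 0 '(': depth becomes 1
  Position 1 '(': depth becomes 2
  Position 2 ')': depth becomes 1
  Position 3 ')': depth becomes 0
  Position 4 '(': depth becomes 1
  Position 5 ')': depth becomes 0
  Position 6 '(': depth becomes 1
  Position 7 '(': depth becomes 2
  Position 8 ')': depth becomes 1
  Position 9 ')': depth becomes 0
  Position 10 '(': depth becomes 1
  Position 11 ')': depth becomes 0
Maximum depth reached: 2

2


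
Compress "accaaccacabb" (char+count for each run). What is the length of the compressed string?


Input: accaaccacabb
Runs:
  'a' x 1 => "a1"
  'c' x 2 => "c2"
  'a' x 2 => "a2"
  'c' x 2 => "c2"
  'a' x 1 => "a1"
  'c' x 1 => "c1"
  'a' x 1 => "a1"
  'b' x 2 => "b2"
Compressed: "a1c2a2c2a1c1a1b2"
Compressed length: 16

16


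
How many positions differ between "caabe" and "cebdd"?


Comparing "caabe" and "cebdd" position by position:
  Position 0: 'c' vs 'c' => same
  Position 1: 'a' vs 'e' => DIFFER
  Position 2: 'a' vs 'b' => DIFFER
  Position 3: 'b' vs 'd' => DIFFER
  Position 4: 'e' vs 'd' => DIFFER
Positions that differ: 4

4


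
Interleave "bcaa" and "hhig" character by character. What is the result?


Interleaving "bcaa" and "hhig":
  Position 0: 'b' from first, 'h' from second => "bh"
  Position 1: 'c' from first, 'h' from second => "ch"
  Position 2: 'a' from first, 'i' from second => "ai"
  Position 3: 'a' from first, 'g' from second => "ag"
Result: bhchaiag

bhchaiag


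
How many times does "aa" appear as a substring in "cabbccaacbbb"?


Searching for "aa" in "cabbccaacbbb"
Scanning each position:
  Position 0: "ca" => no
  Position 1: "ab" => no
  Position 2: "bb" => no
  Position 3: "bc" => no
  Position 4: "cc" => no
  Position 5: "ca" => no
  Position 6: "aa" => MATCH
  Position 7: "ac" => no
  Position 8: "cb" => no
  Position 9: "bb" => no
  Position 10: "bb" => no
Total occurrences: 1

1


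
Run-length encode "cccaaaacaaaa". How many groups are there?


Input: cccaaaacaaaa
Scanning for consecutive runs:
  Group 1: 'c' x 3 (positions 0-2)
  Group 2: 'a' x 4 (positions 3-6)
  Group 3: 'c' x 1 (positions 7-7)
  Group 4: 'a' x 4 (positions 8-11)
Total groups: 4

4


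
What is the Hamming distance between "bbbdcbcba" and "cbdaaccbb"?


Comparing "bbbdcbcba" and "cbdaaccbb" position by position:
  Position 0: 'b' vs 'c' => differ
  Position 1: 'b' vs 'b' => same
  Position 2: 'b' vs 'd' => differ
  Position 3: 'd' vs 'a' => differ
  Position 4: 'c' vs 'a' => differ
  Position 5: 'b' vs 'c' => differ
  Position 6: 'c' vs 'c' => same
  Position 7: 'b' vs 'b' => same
  Position 8: 'a' vs 'b' => differ
Total differences (Hamming distance): 6

6


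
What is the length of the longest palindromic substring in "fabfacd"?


Input: "fabfacd"
Checking substrings for palindromes:
  No multi-char palindromic substrings found
Longest palindromic substring: "f" with length 1

1


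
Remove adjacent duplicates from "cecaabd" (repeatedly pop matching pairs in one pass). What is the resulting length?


Input: cecaabd
Stack-based adjacent duplicate removal:
  Read 'c': push. Stack: c
  Read 'e': push. Stack: ce
  Read 'c': push. Stack: cec
  Read 'a': push. Stack: ceca
  Read 'a': matches stack top 'a' => pop. Stack: cec
  Read 'b': push. Stack: cecb
  Read 'd': push. Stack: cecbd
Final stack: "cecbd" (length 5)

5


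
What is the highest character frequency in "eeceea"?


Input: eeceea
Character counts:
  'a': 1
  'c': 1
  'e': 4
Maximum frequency: 4

4


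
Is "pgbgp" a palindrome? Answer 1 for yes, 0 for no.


Input: pgbgp
Reversed: pgbgp
  Compare pos 0 ('p') with pos 4 ('p'): match
  Compare pos 1 ('g') with pos 3 ('g'): match
Result: palindrome

1


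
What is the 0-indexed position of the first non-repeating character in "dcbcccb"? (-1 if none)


Input: dcbcccb
Character frequencies:
  'b': 2
  'c': 4
  'd': 1
Scanning left to right for freq == 1:
  Position 0 ('d'): unique! => answer = 0

0


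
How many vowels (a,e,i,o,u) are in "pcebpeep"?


Input: pcebpeep
Checking each character:
  'p' at position 0: consonant
  'c' at position 1: consonant
  'e' at position 2: vowel (running total: 1)
  'b' at position 3: consonant
  'p' at position 4: consonant
  'e' at position 5: vowel (running total: 2)
  'e' at position 6: vowel (running total: 3)
  'p' at position 7: consonant
Total vowels: 3

3


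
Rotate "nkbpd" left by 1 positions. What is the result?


Input: "nkbpd", rotate left by 1
First 1 characters: "n"
Remaining characters: "kbpd"
Concatenate remaining + first: "kbpd" + "n" = "kbpdn"

kbpdn


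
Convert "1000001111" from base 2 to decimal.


Input: "1000001111" in base 2
Positional expansion:
  Digit '1' (value 1) x 2^9 = 512
  Digit '0' (value 0) x 2^8 = 0
  Digit '0' (value 0) x 2^7 = 0
  Digit '0' (value 0) x 2^6 = 0
  Digit '0' (value 0) x 2^5 = 0
  Digit '0' (value 0) x 2^4 = 0
  Digit '1' (value 1) x 2^3 = 8
  Digit '1' (value 1) x 2^2 = 4
  Digit '1' (value 1) x 2^1 = 2
  Digit '1' (value 1) x 2^0 = 1
Sum = 527

527


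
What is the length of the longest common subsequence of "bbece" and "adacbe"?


LCS of "bbece" and "adacbe"
DP table:
           a    d    a    c    b    e
      0    0    0    0    0    0    0
  b   0    0    0    0    0    1    1
  b   0    0    0    0    0    1    1
  e   0    0    0    0    0    1    2
  c   0    0    0    0    1    1    2
  e   0    0    0    0    1    1    2
LCS length = dp[5][6] = 2

2


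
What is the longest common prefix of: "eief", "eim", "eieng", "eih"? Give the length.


Words: eief, eim, eieng, eih
  Position 0: all 'e' => match
  Position 1: all 'i' => match
  Position 2: ('e', 'm', 'e', 'h') => mismatch, stop
LCP = "ei" (length 2)

2


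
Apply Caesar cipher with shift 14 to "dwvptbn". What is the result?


Caesar cipher: shift "dwvptbn" by 14
  'd' (pos 3) + 14 = pos 17 = 'r'
  'w' (pos 22) + 14 = pos 10 = 'k'
  'v' (pos 21) + 14 = pos 9 = 'j'
  'p' (pos 15) + 14 = pos 3 = 'd'
  't' (pos 19) + 14 = pos 7 = 'h'
  'b' (pos 1) + 14 = pos 15 = 'p'
  'n' (pos 13) + 14 = pos 1 = 'b'
Result: rkjdhpb

rkjdhpb


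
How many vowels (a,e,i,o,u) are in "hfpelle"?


Input: hfpelle
Checking each character:
  'h' at position 0: consonant
  'f' at position 1: consonant
  'p' at position 2: consonant
  'e' at position 3: vowel (running total: 1)
  'l' at position 4: consonant
  'l' at position 5: consonant
  'e' at position 6: vowel (running total: 2)
Total vowels: 2

2


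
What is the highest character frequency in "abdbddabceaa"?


Input: abdbddabceaa
Character counts:
  'a': 4
  'b': 3
  'c': 1
  'd': 3
  'e': 1
Maximum frequency: 4

4


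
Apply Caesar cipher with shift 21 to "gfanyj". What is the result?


Caesar cipher: shift "gfanyj" by 21
  'g' (pos 6) + 21 = pos 1 = 'b'
  'f' (pos 5) + 21 = pos 0 = 'a'
  'a' (pos 0) + 21 = pos 21 = 'v'
  'n' (pos 13) + 21 = pos 8 = 'i'
  'y' (pos 24) + 21 = pos 19 = 't'
  'j' (pos 9) + 21 = pos 4 = 'e'
Result: bavite

bavite


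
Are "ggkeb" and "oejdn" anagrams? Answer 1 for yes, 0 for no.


Strings: "ggkeb", "oejdn"
Sorted first:  beggk
Sorted second: dejno
Differ at position 0: 'b' vs 'd' => not anagrams

0


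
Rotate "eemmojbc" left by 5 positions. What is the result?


Input: "eemmojbc", rotate left by 5
First 5 characters: "eemmo"
Remaining characters: "jbc"
Concatenate remaining + first: "jbc" + "eemmo" = "jbceemmo"

jbceemmo


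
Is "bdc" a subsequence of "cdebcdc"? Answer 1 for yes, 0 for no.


Check if "bdc" is a subsequence of "cdebcdc"
Greedy scan:
  Position 0 ('c'): no match needed
  Position 1 ('d'): no match needed
  Position 2 ('e'): no match needed
  Position 3 ('b'): matches sub[0] = 'b'
  Position 4 ('c'): no match needed
  Position 5 ('d'): matches sub[1] = 'd'
  Position 6 ('c'): matches sub[2] = 'c'
All 3 characters matched => is a subsequence

1


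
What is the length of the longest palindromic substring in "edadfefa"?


Input: "edadfefa"
Checking substrings for palindromes:
  [1:4] "dad" (len 3) => palindrome
  [4:7] "fef" (len 3) => palindrome
Longest palindromic substring: "dad" with length 3

3


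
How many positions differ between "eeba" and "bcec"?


Comparing "eeba" and "bcec" position by position:
  Position 0: 'e' vs 'b' => DIFFER
  Position 1: 'e' vs 'c' => DIFFER
  Position 2: 'b' vs 'e' => DIFFER
  Position 3: 'a' vs 'c' => DIFFER
Positions that differ: 4

4


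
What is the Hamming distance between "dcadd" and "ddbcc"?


Comparing "dcadd" and "ddbcc" position by position:
  Position 0: 'd' vs 'd' => same
  Position 1: 'c' vs 'd' => differ
  Position 2: 'a' vs 'b' => differ
  Position 3: 'd' vs 'c' => differ
  Position 4: 'd' vs 'c' => differ
Total differences (Hamming distance): 4

4


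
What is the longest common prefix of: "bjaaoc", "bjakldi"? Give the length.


Words: bjaaoc, bjakldi
  Position 0: all 'b' => match
  Position 1: all 'j' => match
  Position 2: all 'a' => match
  Position 3: ('a', 'k') => mismatch, stop
LCP = "bja" (length 3)

3


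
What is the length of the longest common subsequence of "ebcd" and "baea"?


LCS of "ebcd" and "baea"
DP table:
           b    a    e    a
      0    0    0    0    0
  e   0    0    0    1    1
  b   0    1    1    1    1
  c   0    1    1    1    1
  d   0    1    1    1    1
LCS length = dp[4][4] = 1

1


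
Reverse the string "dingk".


Input: dingk
Reading characters right to left:
  Position 4: 'k'
  Position 3: 'g'
  Position 2: 'n'
  Position 1: 'i'
  Position 0: 'd'
Reversed: kgnid

kgnid


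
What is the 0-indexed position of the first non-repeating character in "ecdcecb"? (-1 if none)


Input: ecdcecb
Character frequencies:
  'b': 1
  'c': 3
  'd': 1
  'e': 2
Scanning left to right for freq == 1:
  Position 0 ('e'): freq=2, skip
  Position 1 ('c'): freq=3, skip
  Position 2 ('d'): unique! => answer = 2

2


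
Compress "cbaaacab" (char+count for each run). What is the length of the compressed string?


Input: cbaaacab
Runs:
  'c' x 1 => "c1"
  'b' x 1 => "b1"
  'a' x 3 => "a3"
  'c' x 1 => "c1"
  'a' x 1 => "a1"
  'b' x 1 => "b1"
Compressed: "c1b1a3c1a1b1"
Compressed length: 12

12


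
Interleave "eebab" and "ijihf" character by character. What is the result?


Interleaving "eebab" and "ijihf":
  Position 0: 'e' from first, 'i' from second => "ei"
  Position 1: 'e' from first, 'j' from second => "ej"
  Position 2: 'b' from first, 'i' from second => "bi"
  Position 3: 'a' from first, 'h' from second => "ah"
  Position 4: 'b' from first, 'f' from second => "bf"
Result: eiejbiahbf

eiejbiahbf


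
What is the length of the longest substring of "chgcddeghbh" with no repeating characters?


Input: "chgcddeghbh"
Sliding window (track last position of each char):
  Position 0 ('c'): window [0,0] length 1 -- new best
  Position 1 ('h'): window [0,1] length 2 -- new best
  Position 2 ('g'): window [0,2] length 3 -- new best
  Position 3 ('c'): repeat (last at 0), move window start to 1
  Position 3 ('c'): window [1,3] length 3
  Position 4 ('d'): window [1,4] length 4 -- new best
  Position 5 ('d'): repeat (last at 4), move window start to 5
  Position 5 ('d'): window [5,5] length 1
  Position 6 ('e'): window [5,6] length 2
  Position 7 ('g'): window [5,7] length 3
  Position 8 ('h'): window [5,8] length 4
  Position 9 ('b'): window [5,9] length 5 -- new best
  Position 10 ('h'): repeat (last at 8), move window start to 9
  Position 10 ('h'): window [9,10] length 2
Longest substring with no repeats: "deghb" with length 5

5


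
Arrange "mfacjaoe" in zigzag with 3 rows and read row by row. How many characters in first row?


Zigzag "mfacjaoe" into 3 rows:
Placing characters:
  'm' => row 0
  'f' => row 1
  'a' => row 2
  'c' => row 1
  'j' => row 0
  'a' => row 1
  'o' => row 2
  'e' => row 1
Rows:
  Row 0: "mj"
  Row 1: "fcae"
  Row 2: "ao"
First row length: 2

2


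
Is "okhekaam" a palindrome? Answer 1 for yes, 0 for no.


Input: okhekaam
Reversed: maakehko
  Compare pos 0 ('o') with pos 7 ('m'): MISMATCH
  Compare pos 1 ('k') with pos 6 ('a'): MISMATCH
  Compare pos 2 ('h') with pos 5 ('a'): MISMATCH
  Compare pos 3 ('e') with pos 4 ('k'): MISMATCH
Result: not a palindrome

0


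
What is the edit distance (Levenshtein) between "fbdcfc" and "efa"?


Computing edit distance: "fbdcfc" -> "efa"
DP table:
           e    f    a
      0    1    2    3
  f   1    1    1    2
  b   2    2    2    2
  d   3    3    3    3
  c   4    4    4    4
  f   5    5    4    5
  c   6    6    5    5
Edit distance = dp[6][3] = 5

5


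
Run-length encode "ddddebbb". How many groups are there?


Input: ddddebbb
Scanning for consecutive runs:
  Group 1: 'd' x 4 (positions 0-3)
  Group 2: 'e' x 1 (positions 4-4)
  Group 3: 'b' x 3 (positions 5-7)
Total groups: 3

3


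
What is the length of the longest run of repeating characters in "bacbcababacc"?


Input: "bacbcababacc"
Scanning for longest run:
  Position 1 ('a'): new char, reset run to 1
  Position 2 ('c'): new char, reset run to 1
  Position 3 ('b'): new char, reset run to 1
  Position 4 ('c'): new char, reset run to 1
  Position 5 ('a'): new char, reset run to 1
  Position 6 ('b'): new char, reset run to 1
  Position 7 ('a'): new char, reset run to 1
  Position 8 ('b'): new char, reset run to 1
  Position 9 ('a'): new char, reset run to 1
  Position 10 ('c'): new char, reset run to 1
  Position 11 ('c'): continues run of 'c', length=2
Longest run: 'c' with length 2

2


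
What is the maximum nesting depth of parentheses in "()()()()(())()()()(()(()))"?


Input: "()()()()(())()()()(()(()))"
Tracking depth:
  Position 0 '(': depth becomes 1
  Position 1 ')': depth becomes 0
  Position 2 '(': depth becomes 1
  Position 3 ')': depth becomes 0
  Position 4 '(': depth becomes 1
  Position 5 ')': depth becomes 0
  Position 6 '(': depth becomes 1
  Position 7 ')': depth becomes 0
  Position 8 '(': depth becomes 1
  Position 9 '(': depth becomes 2
  Position 10 ')': depth becomes 1
  Position 11 ')': depth becomes 0
  Position 12 '(': depth becomes 1
  Position 13 ')': depth becomes 0
  Position 14 '(': depth becomes 1
  Position 15 ')': depth becomes 0
  Position 16 '(': depth becomes 1
  Position 17 ')': depth becomes 0
  Position 18 '(': depth becomes 1
  Position 19 '(': depth becomes 2
  Position 20 ')': depth becomes 1
  Position 21 '(': depth becomes 2
  Position 22 '(': depth becomes 3
  Position 23 ')': depth becomes 2
  Position 24 ')': depth becomes 1
  Position 25 ')': depth becomes 0
Maximum depth reached: 3

3


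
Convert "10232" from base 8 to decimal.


Input: "10232" in base 8
Positional expansion:
  Digit '1' (value 1) x 8^4 = 4096
  Digit '0' (value 0) x 8^3 = 0
  Digit '2' (value 2) x 8^2 = 128
  Digit '3' (value 3) x 8^1 = 24
  Digit '2' (value 2) x 8^0 = 2
Sum = 4250

4250


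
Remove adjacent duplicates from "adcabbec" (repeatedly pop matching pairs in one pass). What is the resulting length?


Input: adcabbec
Stack-based adjacent duplicate removal:
  Read 'a': push. Stack: a
  Read 'd': push. Stack: ad
  Read 'c': push. Stack: adc
  Read 'a': push. Stack: adca
  Read 'b': push. Stack: adcab
  Read 'b': matches stack top 'b' => pop. Stack: adca
  Read 'e': push. Stack: adcae
  Read 'c': push. Stack: adcaec
Final stack: "adcaec" (length 6)

6


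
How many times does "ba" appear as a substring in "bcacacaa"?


Searching for "ba" in "bcacacaa"
Scanning each position:
  Position 0: "bc" => no
  Position 1: "ca" => no
  Position 2: "ac" => no
  Position 3: "ca" => no
  Position 4: "ac" => no
  Position 5: "ca" => no
  Position 6: "aa" => no
Total occurrences: 0

0


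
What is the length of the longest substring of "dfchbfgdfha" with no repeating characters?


Input: "dfchbfgdfha"
Sliding window (track last position of each char):
  Position 0 ('d'): window [0,0] length 1 -- new best
  Position 1 ('f'): window [0,1] length 2 -- new best
  Position 2 ('c'): window [0,2] length 3 -- new best
  Position 3 ('h'): window [0,3] length 4 -- new best
  Position 4 ('b'): window [0,4] length 5 -- new best
  Position 5 ('f'): repeat (last at 1), move window start to 2
  Position 5 ('f'): window [2,5] length 4
  Position 6 ('g'): window [2,6] length 5
  Position 7 ('d'): window [2,7] length 6 -- new best
  Position 8 ('f'): repeat (last at 5), move window start to 6
  Position 8 ('f'): window [6,8] length 3
  Position 9 ('h'): window [6,9] length 4
  Position 10 ('a'): window [6,10] length 5
Longest substring with no repeats: "chbfgd" with length 6

6
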